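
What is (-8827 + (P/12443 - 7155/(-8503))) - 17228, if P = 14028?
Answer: -2756484399846/105802829 ≈ -26053.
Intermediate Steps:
(-8827 + (P/12443 - 7155/(-8503))) - 17228 = (-8827 + (14028/12443 - 7155/(-8503))) - 17228 = (-8827 + (14028*(1/12443) - 7155*(-1/8503))) - 17228 = (-8827 + (14028/12443 + 7155/8503)) - 17228 = (-8827 + 208309749/105802829) - 17228 = -933713261834/105802829 - 17228 = -2756484399846/105802829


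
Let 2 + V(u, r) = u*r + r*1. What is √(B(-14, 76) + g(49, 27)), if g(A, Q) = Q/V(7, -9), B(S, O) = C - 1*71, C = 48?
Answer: I*√127946/74 ≈ 4.8337*I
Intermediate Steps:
B(S, O) = -23 (B(S, O) = 48 - 1*71 = 48 - 71 = -23)
V(u, r) = -2 + r + r*u (V(u, r) = -2 + (u*r + r*1) = -2 + (r*u + r) = -2 + (r + r*u) = -2 + r + r*u)
g(A, Q) = -Q/74 (g(A, Q) = Q/(-2 - 9 - 9*7) = Q/(-2 - 9 - 63) = Q/(-74) = Q*(-1/74) = -Q/74)
√(B(-14, 76) + g(49, 27)) = √(-23 - 1/74*27) = √(-23 - 27/74) = √(-1729/74) = I*√127946/74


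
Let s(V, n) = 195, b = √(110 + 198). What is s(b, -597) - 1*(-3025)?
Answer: 3220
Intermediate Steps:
b = 2*√77 (b = √308 = 2*√77 ≈ 17.550)
s(b, -597) - 1*(-3025) = 195 - 1*(-3025) = 195 + 3025 = 3220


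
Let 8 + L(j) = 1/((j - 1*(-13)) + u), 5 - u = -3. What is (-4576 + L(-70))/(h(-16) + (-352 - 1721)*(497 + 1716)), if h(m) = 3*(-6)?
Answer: 224617/224790783 ≈ 0.00099923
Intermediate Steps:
u = 8 (u = 5 - 1*(-3) = 5 + 3 = 8)
L(j) = -8 + 1/(21 + j) (L(j) = -8 + 1/((j - 1*(-13)) + 8) = -8 + 1/((j + 13) + 8) = -8 + 1/((13 + j) + 8) = -8 + 1/(21 + j))
h(m) = -18
(-4576 + L(-70))/(h(-16) + (-352 - 1721)*(497 + 1716)) = (-4576 + (-167 - 8*(-70))/(21 - 70))/(-18 + (-352 - 1721)*(497 + 1716)) = (-4576 + (-167 + 560)/(-49))/(-18 - 2073*2213) = (-4576 - 1/49*393)/(-18 - 4587549) = (-4576 - 393/49)/(-4587567) = -224617/49*(-1/4587567) = 224617/224790783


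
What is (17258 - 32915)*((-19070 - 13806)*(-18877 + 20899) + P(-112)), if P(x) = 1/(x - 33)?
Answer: 150916483402737/145 ≈ 1.0408e+12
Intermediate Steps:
P(x) = 1/(-33 + x)
(17258 - 32915)*((-19070 - 13806)*(-18877 + 20899) + P(-112)) = (17258 - 32915)*((-19070 - 13806)*(-18877 + 20899) + 1/(-33 - 112)) = -15657*(-32876*2022 + 1/(-145)) = -15657*(-66475272 - 1/145) = -15657*(-9638914441/145) = 150916483402737/145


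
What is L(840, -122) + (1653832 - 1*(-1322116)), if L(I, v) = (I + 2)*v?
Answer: 2873224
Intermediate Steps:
L(I, v) = v*(2 + I) (L(I, v) = (2 + I)*v = v*(2 + I))
L(840, -122) + (1653832 - 1*(-1322116)) = -122*(2 + 840) + (1653832 - 1*(-1322116)) = -122*842 + (1653832 + 1322116) = -102724 + 2975948 = 2873224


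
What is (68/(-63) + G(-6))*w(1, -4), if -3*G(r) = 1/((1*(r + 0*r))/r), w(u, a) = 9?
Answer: -89/7 ≈ -12.714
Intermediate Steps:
G(r) = -⅓ (G(r) = -r/(r + 0*r)/3 = -r/(r + 0)/3 = -1/(3*((1*r)/r)) = -1/(3*(r/r)) = -⅓/1 = -⅓*1 = -⅓)
(68/(-63) + G(-6))*w(1, -4) = (68/(-63) - ⅓)*9 = (68*(-1/63) - ⅓)*9 = (-68/63 - ⅓)*9 = -89/63*9 = -89/7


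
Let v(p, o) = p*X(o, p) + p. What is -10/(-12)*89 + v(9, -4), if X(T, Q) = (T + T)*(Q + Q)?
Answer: -7277/6 ≈ -1212.8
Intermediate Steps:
X(T, Q) = 4*Q*T (X(T, Q) = (2*T)*(2*Q) = 4*Q*T)
v(p, o) = p + 4*o*p² (v(p, o) = p*(4*p*o) + p = p*(4*o*p) + p = 4*o*p² + p = p + 4*o*p²)
-10/(-12)*89 + v(9, -4) = -10/(-12)*89 + 9*(1 + 4*(-4)*9) = -10*(-1/12)*89 + 9*(1 - 144) = (⅚)*89 + 9*(-143) = 445/6 - 1287 = -7277/6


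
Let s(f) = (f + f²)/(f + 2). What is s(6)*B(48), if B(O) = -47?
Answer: -987/4 ≈ -246.75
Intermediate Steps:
s(f) = (f + f²)/(2 + f)
s(6)*B(48) = (6*(1 + 6)/(2 + 6))*(-47) = (6*7/8)*(-47) = (6*(⅛)*7)*(-47) = (21/4)*(-47) = -987/4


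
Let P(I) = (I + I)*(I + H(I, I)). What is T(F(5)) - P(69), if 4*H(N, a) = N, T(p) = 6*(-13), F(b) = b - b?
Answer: -23961/2 ≈ -11981.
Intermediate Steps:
F(b) = 0
T(p) = -78
H(N, a) = N/4
P(I) = 5*I²/2 (P(I) = (I + I)*(I + I/4) = (2*I)*(5*I/4) = 5*I²/2)
T(F(5)) - P(69) = -78 - 5*69²/2 = -78 - 5*4761/2 = -78 - 1*23805/2 = -78 - 23805/2 = -23961/2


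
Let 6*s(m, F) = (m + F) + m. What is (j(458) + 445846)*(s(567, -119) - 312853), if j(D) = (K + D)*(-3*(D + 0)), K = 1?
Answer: 173370678230/3 ≈ 5.7790e+10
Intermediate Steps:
s(m, F) = m/3 + F/6 (s(m, F) = ((m + F) + m)/6 = ((F + m) + m)/6 = (F + 2*m)/6 = m/3 + F/6)
j(D) = -3*D*(1 + D) (j(D) = (1 + D)*(-3*(D + 0)) = (1 + D)*(-3*D) = -3*D*(1 + D))
(j(458) + 445846)*(s(567, -119) - 312853) = (-3*458*(1 + 458) + 445846)*(((⅓)*567 + (⅙)*(-119)) - 312853) = (-3*458*459 + 445846)*((189 - 119/6) - 312853) = (-630666 + 445846)*(1015/6 - 312853) = -184820*(-1876103/6) = 173370678230/3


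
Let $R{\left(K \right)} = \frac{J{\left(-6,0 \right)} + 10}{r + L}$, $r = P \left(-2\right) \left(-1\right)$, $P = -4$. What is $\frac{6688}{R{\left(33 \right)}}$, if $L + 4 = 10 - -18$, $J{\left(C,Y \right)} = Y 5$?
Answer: $\frac{53504}{5} \approx 10701.0$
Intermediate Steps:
$J{\left(C,Y \right)} = 5 Y$
$r = -8$ ($r = \left(-4\right) \left(-2\right) \left(-1\right) = 8 \left(-1\right) = -8$)
$L = 24$ ($L = -4 + \left(10 - -18\right) = -4 + \left(10 + 18\right) = -4 + 28 = 24$)
$R{\left(K \right)} = \frac{5}{8}$ ($R{\left(K \right)} = \frac{5 \cdot 0 + 10}{-8 + 24} = \frac{0 + 10}{16} = 10 \cdot \frac{1}{16} = \frac{5}{8}$)
$\frac{6688}{R{\left(33 \right)}} = \frac{6688}{\frac{5}{8}} = 6688 \cdot \frac{8}{5} = \frac{53504}{5}$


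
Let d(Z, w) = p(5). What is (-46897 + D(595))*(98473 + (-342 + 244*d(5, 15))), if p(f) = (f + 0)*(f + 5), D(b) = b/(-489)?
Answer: -843415326156/163 ≈ -5.1743e+9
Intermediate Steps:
D(b) = -b/489 (D(b) = b*(-1/489) = -b/489)
p(f) = f*(5 + f)
d(Z, w) = 50 (d(Z, w) = 5*(5 + 5) = 5*10 = 50)
(-46897 + D(595))*(98473 + (-342 + 244*d(5, 15))) = (-46897 - 1/489*595)*(98473 + (-342 + 244*50)) = (-46897 - 595/489)*(98473 + (-342 + 12200)) = -22933228*(98473 + 11858)/489 = -22933228/489*110331 = -843415326156/163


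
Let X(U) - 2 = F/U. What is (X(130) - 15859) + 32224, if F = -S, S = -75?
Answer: 425557/26 ≈ 16368.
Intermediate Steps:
F = 75 (F = -1*(-75) = 75)
X(U) = 2 + 75/U
(X(130) - 15859) + 32224 = ((2 + 75/130) - 15859) + 32224 = ((2 + 75*(1/130)) - 15859) + 32224 = ((2 + 15/26) - 15859) + 32224 = (67/26 - 15859) + 32224 = -412267/26 + 32224 = 425557/26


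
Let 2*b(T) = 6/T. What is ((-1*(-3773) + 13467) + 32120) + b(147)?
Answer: 2418641/49 ≈ 49360.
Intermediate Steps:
b(T) = 3/T (b(T) = (6/T)/2 = 3/T)
((-1*(-3773) + 13467) + 32120) + b(147) = ((-1*(-3773) + 13467) + 32120) + 3/147 = ((3773 + 13467) + 32120) + 3*(1/147) = (17240 + 32120) + 1/49 = 49360 + 1/49 = 2418641/49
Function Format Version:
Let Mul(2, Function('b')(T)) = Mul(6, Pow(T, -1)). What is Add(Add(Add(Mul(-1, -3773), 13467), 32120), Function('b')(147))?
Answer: Rational(2418641, 49) ≈ 49360.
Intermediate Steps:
Function('b')(T) = Mul(3, Pow(T, -1)) (Function('b')(T) = Mul(Rational(1, 2), Mul(6, Pow(T, -1))) = Mul(3, Pow(T, -1)))
Add(Add(Add(Mul(-1, -3773), 13467), 32120), Function('b')(147)) = Add(Add(Add(Mul(-1, -3773), 13467), 32120), Mul(3, Pow(147, -1))) = Add(Add(Add(3773, 13467), 32120), Mul(3, Rational(1, 147))) = Add(Add(17240, 32120), Rational(1, 49)) = Add(49360, Rational(1, 49)) = Rational(2418641, 49)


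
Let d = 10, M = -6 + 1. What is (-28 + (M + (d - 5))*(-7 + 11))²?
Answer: 784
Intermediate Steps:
M = -5
(-28 + (M + (d - 5))*(-7 + 11))² = (-28 + (-5 + (10 - 5))*(-7 + 11))² = (-28 + (-5 + 5)*4)² = (-28 + 0*4)² = (-28 + 0)² = (-28)² = 784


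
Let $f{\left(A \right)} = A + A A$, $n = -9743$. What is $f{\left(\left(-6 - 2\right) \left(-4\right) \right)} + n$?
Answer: $-8687$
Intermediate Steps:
$f{\left(A \right)} = A + A^{2}$
$f{\left(\left(-6 - 2\right) \left(-4\right) \right)} + n = \left(-6 - 2\right) \left(-4\right) \left(1 + \left(-6 - 2\right) \left(-4\right)\right) - 9743 = \left(-8\right) \left(-4\right) \left(1 - -32\right) - 9743 = 32 \left(1 + 32\right) - 9743 = 32 \cdot 33 - 9743 = 1056 - 9743 = -8687$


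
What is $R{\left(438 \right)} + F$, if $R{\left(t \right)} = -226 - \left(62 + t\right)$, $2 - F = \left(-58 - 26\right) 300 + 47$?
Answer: $24429$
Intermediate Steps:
$F = 25155$ ($F = 2 - \left(\left(-58 - 26\right) 300 + 47\right) = 2 - \left(\left(-84\right) 300 + 47\right) = 2 - \left(-25200 + 47\right) = 2 - -25153 = 2 + 25153 = 25155$)
$R{\left(t \right)} = -288 - t$ ($R{\left(t \right)} = -226 - \left(62 + t\right) = -288 - t$)
$R{\left(438 \right)} + F = \left(-288 - 438\right) + 25155 = -726 + 25155 = 24429$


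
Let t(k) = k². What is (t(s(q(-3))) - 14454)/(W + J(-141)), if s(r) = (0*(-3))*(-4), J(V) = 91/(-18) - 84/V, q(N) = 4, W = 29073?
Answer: -1111644/2235635 ≈ -0.49724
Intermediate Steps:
J(V) = -91/18 - 84/V (J(V) = 91*(-1/18) - 84/V = -91/18 - 84/V)
s(r) = 0 (s(r) = 0*(-4) = 0)
(t(s(q(-3))) - 14454)/(W + J(-141)) = (0² - 14454)/(29073 + (-91/18 - 84/(-141))) = (0 - 14454)/(29073 + (-91/18 - 84*(-1/141))) = -14454/(29073 + (-91/18 + 28/47)) = -14454/(29073 - 3773/846) = -14454/24591985/846 = -14454*846/24591985 = -1111644/2235635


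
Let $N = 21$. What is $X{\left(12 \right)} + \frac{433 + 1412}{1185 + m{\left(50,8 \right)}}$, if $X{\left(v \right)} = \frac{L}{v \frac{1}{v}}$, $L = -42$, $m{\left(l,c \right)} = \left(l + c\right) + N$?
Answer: $- \frac{51243}{1264} \approx -40.54$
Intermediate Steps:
$m{\left(l,c \right)} = 21 + c + l$ ($m{\left(l,c \right)} = \left(l + c\right) + 21 = \left(c + l\right) + 21 = 21 + c + l$)
$X{\left(v \right)} = -42$ ($X{\left(v \right)} = - \frac{42}{v \frac{1}{v}} = - \frac{42}{1} = \left(-42\right) 1 = -42$)
$X{\left(12 \right)} + \frac{433 + 1412}{1185 + m{\left(50,8 \right)}} = -42 + \frac{433 + 1412}{1185 + \left(21 + 8 + 50\right)} = -42 + \frac{1845}{1185 + 79} = -42 + \frac{1845}{1264} = - \frac{51243}{1264}$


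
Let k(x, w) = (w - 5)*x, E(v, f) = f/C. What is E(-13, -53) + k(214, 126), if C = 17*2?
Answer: 880343/34 ≈ 25892.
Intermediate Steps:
C = 34
E(v, f) = f/34
k(x, w) = x*(-5 + w) (k(x, w) = (-5 + w)*x = x*(-5 + w))
E(-13, -53) + k(214, 126) = (1/34)*(-53) + 214*(-5 + 126) = -53/34 + 214*121 = -53/34 + 25894 = 880343/34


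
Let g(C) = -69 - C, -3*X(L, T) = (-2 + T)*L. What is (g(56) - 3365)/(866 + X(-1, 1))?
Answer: -10470/2597 ≈ -4.0316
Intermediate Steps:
X(L, T) = -L*(-2 + T)/3 (X(L, T) = -(-2 + T)*L/3 = -L*(-2 + T)/3)
(g(56) - 3365)/(866 + X(-1, 1)) = ((-69 - 1*56) - 3365)/(866 + (1/3)*(-1)*(2 - 1*1)) = ((-69 - 56) - 3365)/(866 + (1/3)*(-1)*(2 - 1)) = (-125 - 3365)/(866 + (1/3)*(-1)*1) = -3490/(866 - 1/3) = -3490/2597/3 = -3490*3/2597 = -10470/2597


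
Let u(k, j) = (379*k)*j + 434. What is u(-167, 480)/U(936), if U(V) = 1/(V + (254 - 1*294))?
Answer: -27220664576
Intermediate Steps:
u(k, j) = 434 + 379*j*k (u(k, j) = 379*j*k + 434 = 434 + 379*j*k)
U(V) = 1/(-40 + V) (U(V) = 1/(V + (254 - 294)) = 1/(V - 40) = 1/(-40 + V))
u(-167, 480)/U(936) = (434 + 379*480*(-167))/(1/(-40 + 936)) = (434 - 30380640)/(1/896) = -30380206/1/896 = -30380206*896 = -27220664576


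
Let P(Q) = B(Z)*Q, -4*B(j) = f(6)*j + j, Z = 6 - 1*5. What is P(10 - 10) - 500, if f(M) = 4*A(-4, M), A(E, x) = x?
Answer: -500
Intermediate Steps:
f(M) = 4*M
Z = 1 (Z = 6 - 5 = 1)
B(j) = -25*j/4 (B(j) = -((4*6)*j + j)/4 = -(24*j + j)/4 = -25*j/4)
P(Q) = -25*Q/4 (P(Q) = (-25/4*1)*Q = -25*Q/4)
P(10 - 10) - 500 = -25*(10 - 10)/4 - 500 = -25/4*0 - 500 = 0 - 500 = -500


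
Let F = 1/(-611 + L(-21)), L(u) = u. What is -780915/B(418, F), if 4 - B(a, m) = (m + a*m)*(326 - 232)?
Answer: -246769140/20957 ≈ -11775.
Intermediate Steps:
F = -1/632 (F = 1/(-611 - 21) = 1/(-632) = -1/632 ≈ -0.0015823)
B(a, m) = 4 - 94*m - 94*a*m (B(a, m) = 4 - (m + a*m)*(326 - 232) = 4 - (m + a*m)*94 = 4 - (94*m + 94*a*m) = 4 + (-94*m - 94*a*m) = 4 - 94*m - 94*a*m)
-780915/B(418, F) = -780915/(4 - 94*(-1/632) - 94*418*(-1/632)) = -780915/(4 + 47/316 + 9823/158) = -780915/20957/316 = -780915*316/20957 = -246769140/20957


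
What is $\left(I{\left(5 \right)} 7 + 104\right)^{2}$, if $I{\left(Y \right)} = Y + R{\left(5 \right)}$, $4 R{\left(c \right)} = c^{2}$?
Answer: $\frac{534361}{16} \approx 33398.0$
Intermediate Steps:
$R{\left(c \right)} = \frac{c^{2}}{4}$
$I{\left(Y \right)} = \frac{25}{4} + Y$ ($I{\left(Y \right)} = Y + \frac{5^{2}}{4} = Y + \frac{1}{4} \cdot 25 = Y + \frac{25}{4} = \frac{25}{4} + Y$)
$\left(I{\left(5 \right)} 7 + 104\right)^{2} = \left(\left(\frac{25}{4} + 5\right) 7 + 104\right)^{2} = \left(\frac{45}{4} \cdot 7 + 104\right)^{2} = \left(\frac{315}{4} + 104\right)^{2} = \left(\frac{731}{4}\right)^{2} = \frac{534361}{16}$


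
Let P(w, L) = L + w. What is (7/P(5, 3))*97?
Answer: 679/8 ≈ 84.875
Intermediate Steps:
(7/P(5, 3))*97 = (7/(3 + 5))*97 = (7/8)*97 = 679/8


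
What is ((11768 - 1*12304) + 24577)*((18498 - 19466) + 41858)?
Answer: 983036490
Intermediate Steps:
((11768 - 1*12304) + 24577)*((18498 - 19466) + 41858) = ((11768 - 12304) + 24577)*(-968 + 41858) = (-536 + 24577)*40890 = 24041*40890 = 983036490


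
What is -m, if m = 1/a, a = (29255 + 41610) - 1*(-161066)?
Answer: -1/231931 ≈ -4.3116e-6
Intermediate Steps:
a = 231931 (a = 70865 + 161066 = 231931)
m = 1/231931 ≈ 4.3116e-6
-m = -1*1/231931 = -1/231931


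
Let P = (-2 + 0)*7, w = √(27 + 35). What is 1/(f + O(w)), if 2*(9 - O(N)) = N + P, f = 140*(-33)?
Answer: -9208/42393601 + √62/42393601 ≈ -0.00021702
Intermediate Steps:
w = √62 ≈ 7.8740
P = -14 (P = -2*7 = -14)
f = -4620
O(N) = 16 - N/2 (O(N) = 9 - (N - 14)/2 = 9 - (-14 + N)/2 = 9 + (7 - N/2) = 16 - N/2)
1/(f + O(w)) = 1/(-4620 + (16 - √62/2)) = 1/(-4604 - √62/2)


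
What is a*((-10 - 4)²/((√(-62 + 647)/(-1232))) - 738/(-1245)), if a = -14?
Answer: -3444/415 + 3380608*√65/195 ≈ 1.3976e+5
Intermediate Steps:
a*((-10 - 4)²/((√(-62 + 647)/(-1232))) - 738/(-1245)) = -14*((-10 - 4)²/((√(-62 + 647)/(-1232))) - 738/(-1245)) = -14*((-14)²/((√585*(-1/1232))) - 738*(-1/1245)) = -14*(196/(((3*√65)*(-1/1232))) + 246/415) = -14*(196/((-3*√65/1232)) + 246/415) = -14*(196*(-1232*√65/195) + 246/415) = -14*(-241472*√65/195 + 246/415) = -14*(246/415 - 241472*√65/195) = -3444/415 + 3380608*√65/195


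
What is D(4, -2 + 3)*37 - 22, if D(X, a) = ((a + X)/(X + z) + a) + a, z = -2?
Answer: 289/2 ≈ 144.50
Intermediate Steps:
D(X, a) = 2*a + (X + a)/(-2 + X) (D(X, a) = ((a + X)/(X - 2) + a) + a = ((X + a)/(-2 + X) + a) + a = (a + (X + a)/(-2 + X)) + a = 2*a + (X + a)/(-2 + X))
D(4, -2 + 3)*37 - 22 = ((4 - 3*(-2 + 3) + 2*4*(-2 + 3))/(-2 + 4))*37 - 22 = ((4 - 3*1 + 2*4*1)/2)*37 - 22 = ((4 - 3 + 8)/2)*37 - 22 = ((½)*9)*37 - 22 = (9/2)*37 - 22 = 333/2 - 22 = 289/2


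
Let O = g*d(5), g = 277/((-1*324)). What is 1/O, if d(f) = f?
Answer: -324/1385 ≈ -0.23394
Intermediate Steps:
g = -277/324 (g = 277/(-324) = 277*(-1/324) = -277/324 ≈ -0.85494)
O = -1385/324 (O = -277/324*5 = -1385/324 ≈ -4.2747)
1/O = 1/(-1385/324) = -324/1385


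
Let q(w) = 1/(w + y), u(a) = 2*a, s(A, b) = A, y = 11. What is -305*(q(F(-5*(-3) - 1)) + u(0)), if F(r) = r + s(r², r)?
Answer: -305/221 ≈ -1.3801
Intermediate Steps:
F(r) = r + r²
q(w) = 1/(11 + w) (q(w) = 1/(w + 11) = 1/(11 + w))
-305*(q(F(-5*(-3) - 1)) + u(0)) = -305*(1/(11 + (-5*(-3) - 1)*(1 + (-5*(-3) - 1))) + 2*0) = -305*(1/(11 + (15 - 1)*(1 + (15 - 1))) + 0) = -305*(1/(11 + 14*(1 + 14)) + 0) = -305*(1/(11 + 14*15) + 0) = -305*(1/(11 + 210) + 0) = -305*(1/221 + 0) = -305*1/221 = -305/221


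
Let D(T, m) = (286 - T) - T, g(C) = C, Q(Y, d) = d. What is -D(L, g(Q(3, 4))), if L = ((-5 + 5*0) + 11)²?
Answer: -214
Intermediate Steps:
L = 36 (L = ((-5 + 0) + 11)² = (-5 + 11)² = 6² = 36)
D(T, m) = 286 - 2*T
-D(L, g(Q(3, 4))) = -(286 - 2*36) = -(286 - 72) = -1*214 = -214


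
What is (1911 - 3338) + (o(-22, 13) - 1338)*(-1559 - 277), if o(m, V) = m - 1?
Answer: 2497369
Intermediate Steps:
o(m, V) = -1 + m
(1911 - 3338) + (o(-22, 13) - 1338)*(-1559 - 277) = (1911 - 3338) + ((-1 - 22) - 1338)*(-1559 - 277) = -1427 + (-23 - 1338)*(-1836) = -1427 - 1361*(-1836) = -1427 + 2498796 = 2497369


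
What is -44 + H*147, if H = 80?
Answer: 11716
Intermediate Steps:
-44 + H*147 = -44 + 80*147 = -44 + 11760 = 11716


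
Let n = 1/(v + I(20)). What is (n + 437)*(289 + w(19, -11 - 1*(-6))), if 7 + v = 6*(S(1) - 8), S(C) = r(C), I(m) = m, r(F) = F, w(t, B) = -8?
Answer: 3560832/29 ≈ 1.2279e+5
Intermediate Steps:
S(C) = C
v = -49 (v = -7 + 6*(1 - 8) = -7 + 6*(-7) = -7 - 42 = -49)
n = -1/29 (n = 1/(-49 + 20) = 1/(-29) = -1/29 ≈ -0.034483)
(n + 437)*(289 + w(19, -11 - 1*(-6))) = (-1/29 + 437)*(289 - 8) = (12672/29)*281 = 3560832/29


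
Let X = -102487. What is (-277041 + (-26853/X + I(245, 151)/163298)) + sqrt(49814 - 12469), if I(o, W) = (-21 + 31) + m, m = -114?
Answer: -2318266113663310/8367961063 + sqrt(37345) ≈ -2.7685e+5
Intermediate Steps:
I(o, W) = -104 (I(o, W) = (-21 + 31) - 114 = 10 - 114 = -104)
(-277041 + (-26853/X + I(245, 151)/163298)) + sqrt(49814 - 12469) = (-277041 + (-26853/(-102487) - 104/163298)) + sqrt(49814 - 12469) = (-277041 + (-26853*(-1/102487) - 104*1/163298)) + sqrt(37345) = (-277041 + (26853/102487 - 52/81649)) + sqrt(37345) = (-277041 + 2187191273/8367961063) + sqrt(37345) = -2318266113663310/8367961063 + sqrt(37345)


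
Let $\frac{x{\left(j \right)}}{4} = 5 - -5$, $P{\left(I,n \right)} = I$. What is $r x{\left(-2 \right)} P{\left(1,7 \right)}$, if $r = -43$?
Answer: $-1720$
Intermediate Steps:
$x{\left(j \right)} = 40$ ($x{\left(j \right)} = 4 \left(5 - -5\right) = 4 \left(5 + 5\right) = 4 \cdot 10 = 40$)
$r x{\left(-2 \right)} P{\left(1,7 \right)} = \left(-43\right) 40 \cdot 1 = \left(-1720\right) 1 = -1720$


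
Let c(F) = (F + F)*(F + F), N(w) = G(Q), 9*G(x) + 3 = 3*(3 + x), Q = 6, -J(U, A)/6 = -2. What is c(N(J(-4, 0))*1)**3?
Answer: 16777216/729 ≈ 23014.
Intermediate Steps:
J(U, A) = 12 (J(U, A) = -6*(-2) = 12)
G(x) = 2/3 + x/3 (G(x) = -1/3 + (3*(3 + x))/9 = -1/3 + (9 + 3*x)/9 = -1/3 + (1 + x/3) = 2/3 + x/3)
N(w) = 8/3 (N(w) = 2/3 + (1/3)*6 = 2/3 + 2 = 8/3)
c(F) = 4*F**2 (c(F) = (2*F)*(2*F) = 4*F**2)
c(N(J(-4, 0))*1)**3 = (4*((8/3)*1)**2)**3 = (4*(8/3)**2)**3 = (4*(64/9))**3 = (256/9)**3 = 16777216/729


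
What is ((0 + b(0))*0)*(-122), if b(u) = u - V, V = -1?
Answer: 0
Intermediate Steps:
b(u) = 1 + u (b(u) = u - 1*(-1) = u + 1 = 1 + u)
((0 + b(0))*0)*(-122) = ((0 + (1 + 0))*0)*(-122) = ((0 + 1)*0)*(-122) = (1*0)*(-122) = 0*(-122) = 0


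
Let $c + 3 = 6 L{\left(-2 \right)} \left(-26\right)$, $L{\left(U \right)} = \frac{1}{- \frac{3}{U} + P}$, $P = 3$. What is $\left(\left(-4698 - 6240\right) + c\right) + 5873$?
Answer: $- \frac{15308}{3} \approx -5102.7$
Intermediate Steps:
$L{\left(U \right)} = \frac{1}{3 - \frac{3}{U}}$ ($L{\left(U \right)} = \frac{1}{- \frac{3}{U} + 3} = \frac{1}{3 - \frac{3}{U}}$)
$c = - \frac{113}{3}$ ($c = -3 + 6 \cdot \frac{1}{3} \left(-2\right) \frac{1}{-1 - 2} \left(-26\right) = -3 + 6 \cdot \frac{1}{3} \left(-2\right) \frac{1}{-3} \left(-26\right) = -3 + 6 \cdot \frac{1}{3} \left(-2\right) \left(- \frac{1}{3}\right) \left(-26\right) = -3 + 6 \cdot \frac{2}{9} \left(-26\right) = -3 + \frac{4}{3} \left(-26\right) = -3 - \frac{104}{3} = - \frac{113}{3} \approx -37.667$)
$\left(\left(-4698 - 6240\right) + c\right) + 5873 = \left(\left(-4698 - 6240\right) - \frac{113}{3}\right) + 5873 = \left(-10938 - \frac{113}{3}\right) + 5873 = - \frac{32927}{3} + 5873 = - \frac{15308}{3}$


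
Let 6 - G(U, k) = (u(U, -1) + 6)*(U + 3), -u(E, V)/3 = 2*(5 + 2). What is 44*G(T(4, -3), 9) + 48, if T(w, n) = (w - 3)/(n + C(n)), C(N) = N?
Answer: 4800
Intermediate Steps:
u(E, V) = -42 (u(E, V) = -6*(5 + 2) = -6*7 = -3*14 = -42)
T(w, n) = (-3 + w)/(2*n) (T(w, n) = (w - 3)/(n + n) = (-3 + w)/((2*n)) = (-3 + w)*(1/(2*n)) = (-3 + w)/(2*n))
G(U, k) = 114 + 36*U (G(U, k) = 6 - (-42 + 6)*(U + 3) = 6 - (-36)*(3 + U) = 6 - (-108 - 36*U) = 6 + (108 + 36*U) = 114 + 36*U)
44*G(T(4, -3), 9) + 48 = 44*(114 + 36*((½)*(-3 + 4)/(-3))) + 48 = 44*(114 + 36*((½)*(-⅓)*1)) + 48 = 44*(114 + 36*(-⅙)) + 48 = 44*(114 - 6) + 48 = 44*108 + 48 = 4752 + 48 = 4800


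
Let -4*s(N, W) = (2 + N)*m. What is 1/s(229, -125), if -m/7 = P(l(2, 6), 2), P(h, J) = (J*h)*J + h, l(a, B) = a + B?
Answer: 1/16170 ≈ 6.1843e-5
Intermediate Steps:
l(a, B) = B + a
P(h, J) = h + h*J² (P(h, J) = h*J² + h = h + h*J²)
m = -280 (m = -7*(6 + 2)*(1 + 2²) = -56*(1 + 4) = -56*5 = -7*40 = -280)
s(N, W) = 140 + 70*N (s(N, W) = -(2 + N)*(-280)/4 = -(-560 - 280*N)/4 = 140 + 70*N)
1/s(229, -125) = 1/(140 + 70*229) = 1/(140 + 16030) = 1/16170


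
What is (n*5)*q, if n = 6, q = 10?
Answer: 300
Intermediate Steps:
(n*5)*q = (6*5)*10 = 30*10 = 300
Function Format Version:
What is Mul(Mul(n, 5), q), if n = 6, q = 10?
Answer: 300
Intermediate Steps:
Mul(Mul(n, 5), q) = Mul(Mul(6, 5), 10) = Mul(30, 10) = 300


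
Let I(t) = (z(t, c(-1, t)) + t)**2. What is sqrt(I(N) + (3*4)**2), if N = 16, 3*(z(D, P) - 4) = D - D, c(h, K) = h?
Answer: 4*sqrt(34) ≈ 23.324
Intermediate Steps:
z(D, P) = 4 (z(D, P) = 4 + (D - D)/3 = 4 + (1/3)*0 = 4 + 0 = 4)
I(t) = (4 + t)**2
sqrt(I(N) + (3*4)**2) = sqrt((4 + 16)**2 + (3*4)**2) = sqrt(20**2 + 12**2) = sqrt(400 + 144) = sqrt(544) = 4*sqrt(34)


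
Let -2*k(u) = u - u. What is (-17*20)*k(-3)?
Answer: 0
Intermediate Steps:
k(u) = 0 (k(u) = -(u - u)/2 = -1/2*0 = 0)
(-17*20)*k(-3) = -17*20*0 = -340*0 = 0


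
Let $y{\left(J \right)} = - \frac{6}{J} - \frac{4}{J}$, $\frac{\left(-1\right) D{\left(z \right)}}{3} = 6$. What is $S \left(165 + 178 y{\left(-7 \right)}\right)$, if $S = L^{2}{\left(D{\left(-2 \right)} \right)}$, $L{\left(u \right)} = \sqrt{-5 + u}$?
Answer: $- \frac{67505}{7} \approx -9643.6$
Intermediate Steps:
$D{\left(z \right)} = -18$ ($D{\left(z \right)} = \left(-3\right) 6 = -18$)
$y{\left(J \right)} = - \frac{10}{J}$
$S = -23$ ($S = \left(\sqrt{-5 - 18}\right)^{2} = \left(\sqrt{-23}\right)^{2} = \left(i \sqrt{23}\right)^{2} = -23$)
$S \left(165 + 178 y{\left(-7 \right)}\right) = - 23 \left(165 + 178 \left(- \frac{10}{-7}\right)\right) = - 23 \left(165 + 178 \left(\left(-10\right) \left(- \frac{1}{7}\right)\right)\right) = - 23 \left(165 + 178 \cdot \frac{10}{7}\right) = - 23 \left(165 + \frac{1780}{7}\right) = \left(-23\right) \frac{2935}{7} = - \frac{67505}{7}$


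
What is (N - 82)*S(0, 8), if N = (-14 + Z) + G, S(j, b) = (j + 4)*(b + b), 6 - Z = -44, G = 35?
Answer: -704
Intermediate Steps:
Z = 50 (Z = 6 - 1*(-44) = 6 + 44 = 50)
S(j, b) = 2*b*(4 + j) (S(j, b) = (4 + j)*(2*b) = 2*b*(4 + j))
N = 71 (N = (-14 + 50) + 35 = 36 + 35 = 71)
(N - 82)*S(0, 8) = (71 - 82)*(2*8*(4 + 0)) = -22*8*4 = -11*64 = -704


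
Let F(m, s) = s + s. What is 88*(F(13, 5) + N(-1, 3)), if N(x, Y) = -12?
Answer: -176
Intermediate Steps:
F(m, s) = 2*s
88*(F(13, 5) + N(-1, 3)) = 88*(2*5 - 12) = 88*(10 - 12) = 88*(-2) = -176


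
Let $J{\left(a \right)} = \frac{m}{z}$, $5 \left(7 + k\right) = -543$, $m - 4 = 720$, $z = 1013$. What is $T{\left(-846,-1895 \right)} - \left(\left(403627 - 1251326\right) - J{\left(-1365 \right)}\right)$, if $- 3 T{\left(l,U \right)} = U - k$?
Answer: $\frac{12889809826}{15195} \approx 8.4829 \cdot 10^{5}$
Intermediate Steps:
$m = 724$ ($m = 4 + 720 = 724$)
$k = - \frac{578}{5}$ ($k = -7 + \frac{1}{5} \left(-543\right) = -7 - \frac{543}{5} = - \frac{578}{5} \approx -115.6$)
$J{\left(a \right)} = \frac{724}{1013}$
$T{\left(l,U \right)} = - \frac{578}{15} - \frac{U}{3}$ ($T{\left(l,U \right)} = - \frac{U - - \frac{578}{5}}{3} = - \frac{U + \frac{578}{5}}{3} = - \frac{\frac{578}{5} + U}{3} = - \frac{578}{15} - \frac{U}{3}$)
$T{\left(-846,-1895 \right)} - \left(\left(403627 - 1251326\right) - J{\left(-1365 \right)}\right) = \left(- \frac{578}{15} - - \frac{1895}{3}\right) - \left(\left(403627 - 1251326\right) - \frac{724}{1013}\right) = \left(- \frac{578}{15} + \frac{1895}{3}\right) - \left(\left(403627 - 1251326\right) - \frac{724}{1013}\right) = \frac{8897}{15} - \left(-847699 - \frac{724}{1013}\right) = \frac{8897}{15} - - \frac{858719811}{1013} = \frac{8897}{15} + \frac{858719811}{1013} = \frac{12889809826}{15195}$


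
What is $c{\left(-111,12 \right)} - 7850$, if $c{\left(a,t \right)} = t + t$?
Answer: $-7826$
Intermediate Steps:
$c{\left(a,t \right)} = 2 t$
$c{\left(-111,12 \right)} - 7850 = 2 \cdot 12 - 7850 = 24 - 7850 = -7826$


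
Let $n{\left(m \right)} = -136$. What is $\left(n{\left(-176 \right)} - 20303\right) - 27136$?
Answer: $-47575$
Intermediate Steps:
$\left(n{\left(-176 \right)} - 20303\right) - 27136 = \left(-136 - 20303\right) - 27136 = -20439 - 27136 = -47575$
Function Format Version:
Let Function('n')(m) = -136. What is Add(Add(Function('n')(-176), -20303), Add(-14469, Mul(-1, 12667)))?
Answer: -47575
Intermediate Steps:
Add(Add(Function('n')(-176), -20303), Add(-14469, Mul(-1, 12667))) = Add(Add(-136, -20303), Add(-14469, Mul(-1, 12667))) = Add(-20439, Add(-14469, -12667)) = Add(-20439, -27136) = -47575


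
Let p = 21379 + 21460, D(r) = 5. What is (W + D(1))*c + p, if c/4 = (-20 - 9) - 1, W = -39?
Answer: 46919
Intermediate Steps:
c = -120 (c = 4*((-20 - 9) - 1) = 4*(-29 - 1) = 4*(-30) = -120)
p = 42839
(W + D(1))*c + p = (-39 + 5)*(-120) + 42839 = -34*(-120) + 42839 = 4080 + 42839 = 46919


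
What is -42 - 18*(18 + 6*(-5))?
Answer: 174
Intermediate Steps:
-42 - 18*(18 + 6*(-5)) = -42 - 18*(18 - 30) = -42 - 18*(-12) = -42 + 216 = 174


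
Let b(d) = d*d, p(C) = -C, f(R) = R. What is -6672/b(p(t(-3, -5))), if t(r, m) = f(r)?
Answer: -2224/3 ≈ -741.33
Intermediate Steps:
t(r, m) = r
b(d) = d**2
-6672/b(p(t(-3, -5))) = -6672/((-1*(-3))**2) = -6672/(3**2) = -6672/9 = -6672*1/9 = -2224/3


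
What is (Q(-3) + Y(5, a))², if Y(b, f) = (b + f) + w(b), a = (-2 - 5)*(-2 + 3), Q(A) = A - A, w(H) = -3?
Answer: 25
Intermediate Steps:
Q(A) = 0
a = -7 (a = -7*1 = -7)
Y(b, f) = -3 + b + f (Y(b, f) = (b + f) - 3 = -3 + b + f)
(Q(-3) + Y(5, a))² = (0 + (-3 + 5 - 7))² = (0 - 5)² = (-5)² = 25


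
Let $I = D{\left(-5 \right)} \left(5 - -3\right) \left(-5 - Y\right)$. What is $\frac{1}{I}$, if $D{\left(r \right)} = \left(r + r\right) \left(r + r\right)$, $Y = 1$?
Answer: $- \frac{1}{4800} \approx -0.00020833$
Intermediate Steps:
$D{\left(r \right)} = 4 r^{2}$ ($D{\left(r \right)} = 2 r 2 r = 4 r^{2}$)
$I = -4800$ ($I = 4 \left(-5\right)^{2} \left(5 - -3\right) \left(-5 - 1\right) = 4 \cdot 25 \left(5 + 3\right) \left(-5 - 1\right) = 100 \cdot 8 \left(-6\right) = 800 \left(-6\right) = -4800$)
$\frac{1}{I} = \frac{1}{-4800} = - \frac{1}{4800}$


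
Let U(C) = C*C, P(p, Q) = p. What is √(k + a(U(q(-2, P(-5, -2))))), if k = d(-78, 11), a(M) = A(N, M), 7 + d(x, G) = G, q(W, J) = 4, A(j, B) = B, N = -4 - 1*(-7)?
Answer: 2*√5 ≈ 4.4721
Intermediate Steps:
N = 3 (N = -4 + 7 = 3)
d(x, G) = -7 + G
U(C) = C²
a(M) = M
k = 4 (k = -7 + 11 = 4)
√(k + a(U(q(-2, P(-5, -2))))) = √(4 + 4²) = √(4 + 16) = √20 = 2*√5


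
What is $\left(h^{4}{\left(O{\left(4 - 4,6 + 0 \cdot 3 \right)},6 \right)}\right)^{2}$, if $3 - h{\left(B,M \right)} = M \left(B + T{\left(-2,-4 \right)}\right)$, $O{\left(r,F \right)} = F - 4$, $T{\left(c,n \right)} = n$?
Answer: $2562890625$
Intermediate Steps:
$O{\left(r,F \right)} = -4 + F$
$h{\left(B,M \right)} = 3 - M \left(-4 + B\right)$ ($h{\left(B,M \right)} = 3 - M \left(B - 4\right) = 3 - M \left(-4 + B\right)$)
$\left(h^{4}{\left(O{\left(4 - 4,6 + 0 \cdot 3 \right)},6 \right)}\right)^{2} = \left(\left(3 + 4 \cdot 6 - \left(-4 + \left(6 + 0 \cdot 3\right)\right) 6\right)^{4}\right)^{2} = \left(\left(3 + 24 - \left(-4 + \left(6 + 0\right)\right) 6\right)^{4}\right)^{2} = \left(\left(3 + 24 - \left(-4 + 6\right) 6\right)^{4}\right)^{2} = \left(\left(3 + 24 - 2 \cdot 6\right)^{4}\right)^{2} = \left(\left(3 + 24 - 12\right)^{4}\right)^{2} = \left(15^{4}\right)^{2} = 50625^{2} = 2562890625$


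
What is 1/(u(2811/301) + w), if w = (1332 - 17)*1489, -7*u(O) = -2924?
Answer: 7/13709169 ≈ 5.1061e-7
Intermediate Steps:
u(O) = 2924/7 (u(O) = -⅐*(-2924) = 2924/7)
w = 1958035 (w = 1315*1489 = 1958035)
1/(u(2811/301) + w) = 1/(2924/7 + 1958035) = 1/(13709169/7) = 7/13709169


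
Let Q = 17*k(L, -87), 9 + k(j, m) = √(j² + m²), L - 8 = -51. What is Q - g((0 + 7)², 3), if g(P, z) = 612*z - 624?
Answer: -1365 + 17*√9418 ≈ 284.79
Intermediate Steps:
L = -43 (L = 8 - 51 = -43)
g(P, z) = -624 + 612*z
k(j, m) = -9 + √(j² + m²)
Q = -153 + 17*√9418 (Q = 17*(-9 + √((-43)² + (-87)²)) = 17*(-9 + √(1849 + 7569)) = 17*(-9 + √9418) = -153 + 17*√9418 ≈ 1496.8)
Q - g((0 + 7)², 3) = (-153 + 17*√9418) - (-624 + 612*3) = (-153 + 17*√9418) - (-624 + 1836) = (-153 + 17*√9418) - 1*1212 = (-153 + 17*√9418) - 1212 = -1365 + 17*√9418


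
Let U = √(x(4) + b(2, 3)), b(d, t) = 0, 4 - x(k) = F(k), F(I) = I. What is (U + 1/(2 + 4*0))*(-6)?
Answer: -3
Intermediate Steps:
x(k) = 4 - k
U = 0 (U = √((4 - 1*4) + 0) = √((4 - 4) + 0) = √(0 + 0) = √0 = 0)
(U + 1/(2 + 4*0))*(-6) = (0 + 1/(2 + 4*0))*(-6) = (0 + 1/(2 + 0))*(-6) = (0 + 1/2)*(-6) = (0 + ½)*(-6) = (½)*(-6) = -3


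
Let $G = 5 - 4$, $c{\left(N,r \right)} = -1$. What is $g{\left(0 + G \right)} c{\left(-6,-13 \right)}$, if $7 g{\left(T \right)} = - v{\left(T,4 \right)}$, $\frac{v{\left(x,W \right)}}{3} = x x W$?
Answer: $\frac{12}{7} \approx 1.7143$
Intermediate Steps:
$G = 1$ ($G = 5 - 4 = 1$)
$v{\left(x,W \right)} = 3 W x^{2}$ ($v{\left(x,W \right)} = 3 x x W = 3 x W x = 3 W x^{2}$)
$g{\left(T \right)} = - \frac{12 T^{2}}{7}$ ($g{\left(T \right)} = \frac{\left(-1\right) 3 \cdot 4 T^{2}}{7} = \frac{\left(-1\right) 12 T^{2}}{7} = \frac{\left(-12\right) T^{2}}{7} = - \frac{12 T^{2}}{7}$)
$g{\left(0 + G \right)} c{\left(-6,-13 \right)} = - \frac{12 \left(0 + 1\right)^{2}}{7} \left(-1\right) = - \frac{12 \cdot 1^{2}}{7} \left(-1\right) = \left(- \frac{12}{7}\right) 1 \left(-1\right) = \left(- \frac{12}{7}\right) \left(-1\right) = \frac{12}{7}$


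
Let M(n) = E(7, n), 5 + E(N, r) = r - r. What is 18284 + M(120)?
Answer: 18279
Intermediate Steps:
E(N, r) = -5 (E(N, r) = -5 + (r - r) = -5 + 0 = -5)
M(n) = -5
18284 + M(120) = 18284 - 5 = 18279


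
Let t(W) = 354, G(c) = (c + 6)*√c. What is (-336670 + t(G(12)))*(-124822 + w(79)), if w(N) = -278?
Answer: 42073131600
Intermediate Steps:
G(c) = √c*(6 + c) (G(c) = (6 + c)*√c = √c*(6 + c))
(-336670 + t(G(12)))*(-124822 + w(79)) = (-336670 + 354)*(-124822 - 278) = -336316*(-125100) = 42073131600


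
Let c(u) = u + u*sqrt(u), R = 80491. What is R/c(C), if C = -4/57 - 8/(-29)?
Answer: 219934332819/446420 - 133051623*sqrt(140505)/223210 ≈ 2.6923e+5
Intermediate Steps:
C = 340/1653 (C = -4*1/57 - 8*(-1/29) = -4/57 + 8/29 = 340/1653 ≈ 0.20569)
c(u) = u + u**(3/2)
R/c(C) = 80491/(340/1653 + (340/1653)**(3/2)) = 80491/(340/1653 + 680*sqrt(140505)/2732409)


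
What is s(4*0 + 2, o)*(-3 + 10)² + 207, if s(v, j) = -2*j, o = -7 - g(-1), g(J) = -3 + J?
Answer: 501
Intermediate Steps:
o = -3 (o = -7 - (-3 - 1) = -7 - 1*(-4) = -7 + 4 = -3)
s(4*0 + 2, o)*(-3 + 10)² + 207 = (-2*(-3))*(-3 + 10)² + 207 = 6*7² + 207 = 6*49 + 207 = 294 + 207 = 501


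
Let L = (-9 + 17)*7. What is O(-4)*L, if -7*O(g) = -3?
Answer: 24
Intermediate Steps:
O(g) = 3/7 (O(g) = -1/7*(-3) = 3/7)
L = 56 (L = 8*7 = 56)
O(-4)*L = (3/7)*56 = 24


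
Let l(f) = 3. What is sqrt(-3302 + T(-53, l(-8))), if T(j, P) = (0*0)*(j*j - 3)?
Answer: I*sqrt(3302) ≈ 57.463*I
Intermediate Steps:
T(j, P) = 0 (T(j, P) = 0*(j**2 - 3) = 0*(-3 + j**2) = 0)
sqrt(-3302 + T(-53, l(-8))) = sqrt(-3302 + 0) = sqrt(-3302) = I*sqrt(3302)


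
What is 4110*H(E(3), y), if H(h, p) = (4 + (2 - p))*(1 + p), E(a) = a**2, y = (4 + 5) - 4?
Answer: 24660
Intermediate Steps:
y = 5 (y = 9 - 4 = 5)
H(h, p) = (1 + p)*(6 - p) (H(h, p) = (6 - p)*(1 + p) = (1 + p)*(6 - p))
4110*H(E(3), y) = 4110*(6 - 1*5**2 + 5*5) = 4110*(6 - 1*25 + 25) = 4110*(6 - 25 + 25) = 4110*6 = 24660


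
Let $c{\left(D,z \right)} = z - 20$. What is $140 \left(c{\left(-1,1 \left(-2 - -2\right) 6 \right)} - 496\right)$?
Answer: $-72240$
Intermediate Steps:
$c{\left(D,z \right)} = -20 + z$
$140 \left(c{\left(-1,1 \left(-2 - -2\right) 6 \right)} - 496\right) = 140 \left(\left(-20 + 1 \left(-2 - -2\right) 6\right) - 496\right) = 140 \left(\left(-20 + 1 \left(-2 + 2\right) 6\right) - 496\right) = 140 \left(\left(-20 + 1 \cdot 0 \cdot 6\right) - 496\right) = 140 \left(\left(-20 + 0 \cdot 6\right) - 496\right) = 140 \left(\left(-20 + 0\right) - 496\right) = 140 \left(-20 - 496\right) = 140 \left(-516\right) = -72240$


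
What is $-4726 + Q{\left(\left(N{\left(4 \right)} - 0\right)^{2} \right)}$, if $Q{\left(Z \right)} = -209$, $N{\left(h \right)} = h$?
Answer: $-4935$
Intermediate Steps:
$-4726 + Q{\left(\left(N{\left(4 \right)} - 0\right)^{2} \right)} = -4726 - 209 = -4935$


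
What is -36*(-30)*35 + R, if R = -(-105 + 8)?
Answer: 37897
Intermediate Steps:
R = 97 (R = -1*(-97) = 97)
-36*(-30)*35 + R = -36*(-30)*35 + 97 = 1080*35 + 97 = 37800 + 97 = 37897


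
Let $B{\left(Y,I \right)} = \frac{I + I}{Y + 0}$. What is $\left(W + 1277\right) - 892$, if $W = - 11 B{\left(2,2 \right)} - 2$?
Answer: $361$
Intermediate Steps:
$B{\left(Y,I \right)} = \frac{2 I}{Y}$
$W = -24$ ($W = - 11 \cdot 2 \cdot 2 \cdot \frac{1}{2} - 2 = \left(-11\right) 2 - 2 = -22 - 2 = -24$)
$\left(W + 1277\right) - 892 = \left(-24 + 1277\right) - 892 = 1253 - 892 = 361$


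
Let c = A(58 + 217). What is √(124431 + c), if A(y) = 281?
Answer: 2*√31178 ≈ 353.15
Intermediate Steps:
c = 281
√(124431 + c) = √(124431 + 281) = √124712 = 2*√31178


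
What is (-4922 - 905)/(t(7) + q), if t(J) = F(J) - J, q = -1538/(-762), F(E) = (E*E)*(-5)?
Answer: 2220087/95243 ≈ 23.310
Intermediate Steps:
F(E) = -5*E² (F(E) = E²*(-5) = -5*E²)
q = 769/381 (q = -1538*(-1/762) = 769/381 ≈ 2.0184)
t(J) = -J - 5*J² (t(J) = -5*J² - J = -J - 5*J²)
(-4922 - 905)/(t(7) + q) = (-4922 - 905)/(7*(-1 - 5*7) + 769/381) = -5827/(7*(-1 - 35) + 769/381) = -5827/(7*(-36) + 769/381) = -5827/(-252 + 769/381) = -5827/(-95243/381) = -5827*(-381/95243) = 2220087/95243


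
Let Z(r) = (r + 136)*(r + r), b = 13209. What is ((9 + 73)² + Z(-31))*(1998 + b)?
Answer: 3254298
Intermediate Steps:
Z(r) = 2*r*(136 + r) (Z(r) = (136 + r)*(2*r) = 2*r*(136 + r))
((9 + 73)² + Z(-31))*(1998 + b) = ((9 + 73)² + 2*(-31)*(136 - 31))*(1998 + 13209) = (82² + 2*(-31)*105)*15207 = (6724 - 6510)*15207 = 214*15207 = 3254298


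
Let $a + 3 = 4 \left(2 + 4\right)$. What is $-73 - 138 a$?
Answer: $-2971$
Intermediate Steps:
$a = 21$ ($a = -3 + 4 \left(2 + 4\right) = -3 + 4 \cdot 6 = -3 + 24 = 21$)
$-73 - 138 a = -73 - 2898 = -2971$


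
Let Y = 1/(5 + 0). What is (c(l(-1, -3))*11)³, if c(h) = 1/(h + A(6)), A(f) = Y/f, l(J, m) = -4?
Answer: -35937000/1685159 ≈ -21.326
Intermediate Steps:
Y = ⅕ (Y = 1/5 = ⅕ ≈ 0.20000)
A(f) = 1/(5*f)
c(h) = 1/(1/30 + h) (c(h) = 1/(h + (⅕)/6) = 1/(h + (⅕)*(⅙)) = 1/(h + 1/30) = 1/(1/30 + h))
(c(l(-1, -3))*11)³ = ((30/(1 + 30*(-4)))*11)³ = ((30/(1 - 120))*11)³ = ((30/(-119))*11)³ = ((30*(-1/119))*11)³ = (-30/119*11)³ = (-330/119)³ = -35937000/1685159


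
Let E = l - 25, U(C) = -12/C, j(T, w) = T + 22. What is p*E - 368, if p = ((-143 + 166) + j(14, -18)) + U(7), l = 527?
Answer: 198726/7 ≈ 28389.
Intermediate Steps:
j(T, w) = 22 + T
E = 502 (E = 527 - 25 = 502)
p = 401/7 (p = ((-143 + 166) + (22 + 14)) - 12/7 = (23 + 36) - 12*⅐ = 59 - 12/7 = 401/7 ≈ 57.286)
p*E - 368 = (401/7)*502 - 368 = 201302/7 - 368 = 198726/7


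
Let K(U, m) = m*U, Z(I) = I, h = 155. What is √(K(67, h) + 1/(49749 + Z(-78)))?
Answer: 2*√711721045346/16557 ≈ 101.91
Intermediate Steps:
K(U, m) = U*m
√(K(67, h) + 1/(49749 + Z(-78))) = √(67*155 + 1/(49749 - 78)) = √(10385 + 1/49671) = √(515833336/49671) = 2*√711721045346/16557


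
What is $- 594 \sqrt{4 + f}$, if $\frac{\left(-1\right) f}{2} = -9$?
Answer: $- 594 \sqrt{22} \approx -2786.1$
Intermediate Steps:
$f = 18$ ($f = \left(-2\right) \left(-9\right) = 18$)
$- 594 \sqrt{4 + f} = - 594 \sqrt{4 + 18} = - 594 \sqrt{22}$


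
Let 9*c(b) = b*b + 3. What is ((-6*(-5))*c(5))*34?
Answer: 9520/3 ≈ 3173.3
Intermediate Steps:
c(b) = ⅓ + b²/9 (c(b) = (b*b + 3)/9 = (b² + 3)/9 = (3 + b²)/9 = ⅓ + b²/9)
((-6*(-5))*c(5))*34 = ((-6*(-5))*(⅓ + (⅑)*5²))*34 = (30*(⅓ + (⅑)*25))*34 = (30*(⅓ + 25/9))*34 = (30*(28/9))*34 = (280/3)*34 = 9520/3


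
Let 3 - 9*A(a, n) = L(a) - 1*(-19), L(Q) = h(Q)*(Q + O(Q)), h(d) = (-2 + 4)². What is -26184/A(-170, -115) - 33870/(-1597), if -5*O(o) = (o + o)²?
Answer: 115768527/6197957 ≈ 18.678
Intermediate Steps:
h(d) = 4 (h(d) = 2² = 4)
O(o) = -4*o²/5 (O(o) = -(o + o)²/5 = -4*o²/5)
L(Q) = 4*Q - 16*Q²/5 (L(Q) = 4*(Q - 4*Q²/5) = 4*Q - 16*Q²/5)
A(a, n) = -16/9 - 4*a*(5 - 4*a)/45 (A(a, n) = ⅓ - (4*a*(5 - 4*a)/5 - 1*(-19))/9 = ⅓ - (4*a*(5 - 4*a)/5 + 19)/9 = ⅓ - (19 + 4*a*(5 - 4*a)/5)/9 = ⅓ + (-19/9 - 4*a*(5 - 4*a)/45) = -16/9 - 4*a*(5 - 4*a)/45)
-26184/A(-170, -115) - 33870/(-1597) = -26184/(-16/9 - 4/9*(-170) + (16/45)*(-170)²) - 33870/(-1597) = -26184/(-16/9 + 680/9 + (16/45)*28900) - 33870*(-1/1597) = -26184/(-16/9 + 680/9 + 92480/9) + 33870/1597 = -26184/31048/3 + 33870/1597 = -26184*3/31048 + 33870/1597 = -9819/3881 + 33870/1597 = 115768527/6197957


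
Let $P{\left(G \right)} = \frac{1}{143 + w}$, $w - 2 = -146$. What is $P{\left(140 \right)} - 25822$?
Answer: $-25823$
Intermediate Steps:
$w = -144$ ($w = 2 - 146 = -144$)
$P{\left(G \right)} = -1$ ($P{\left(G \right)} = \frac{1}{143 - 144} = \frac{1}{-1} = -1$)
$P{\left(140 \right)} - 25822 = -1 - 25822 = -25823$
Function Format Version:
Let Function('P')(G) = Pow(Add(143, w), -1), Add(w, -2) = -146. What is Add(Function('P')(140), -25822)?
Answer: -25823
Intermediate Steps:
w = -144 (w = Add(2, -146) = -144)
Function('P')(G) = -1 (Function('P')(G) = Pow(Add(143, -144), -1) = Pow(-1, -1) = -1)
Add(Function('P')(140), -25822) = Add(-1, -25822) = -25823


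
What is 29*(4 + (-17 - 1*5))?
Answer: -522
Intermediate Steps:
29*(4 + (-17 - 1*5)) = 29*(4 + (-17 - 5)) = 29*(4 - 22) = 29*(-18) = -522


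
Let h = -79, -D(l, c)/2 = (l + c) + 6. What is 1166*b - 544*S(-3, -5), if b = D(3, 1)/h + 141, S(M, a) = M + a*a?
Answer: 12065922/79 ≈ 1.5273e+5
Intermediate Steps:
D(l, c) = -12 - 2*c - 2*l (D(l, c) = -2*((l + c) + 6) = -2*((c + l) + 6) = -2*(6 + c + l) = -12 - 2*c - 2*l)
S(M, a) = M + a**2
b = 11159/79 (b = (-12 - 2*1 - 2*3)/(-79) + 141 = (-12 - 2 - 6)*(-1/79) + 141 = -20*(-1/79) + 141 = 20/79 + 141 = 11159/79 ≈ 141.25)
1166*b - 544*S(-3, -5) = 1166*(11159/79) - 544*(-3 + (-5)**2) = 13011394/79 - 544*(-3 + 25) = 13011394/79 - 544*22 = 13011394/79 - 11968 = 12065922/79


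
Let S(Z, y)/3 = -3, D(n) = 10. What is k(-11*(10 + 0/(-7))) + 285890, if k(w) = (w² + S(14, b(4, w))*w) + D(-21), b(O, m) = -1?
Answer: 298990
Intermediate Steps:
S(Z, y) = -9 (S(Z, y) = 3*(-3) = -9)
k(w) = 10 + w² - 9*w (k(w) = (w² - 9*w) + 10 = 10 + w² - 9*w)
k(-11*(10 + 0/(-7))) + 285890 = (10 + (-11*(10 + 0/(-7)))² - (-99)*(10 + 0/(-7))) + 285890 = (10 + (-11*(10 + 0*(-⅐)))² - (-99)*(10 + 0*(-⅐))) + 285890 = (10 + (-11*(10 + 0))² - (-99)*(10 + 0)) + 285890 = (10 + (-11*10)² - (-99)*10) + 285890 = (10 + (-110)² - 9*(-110)) + 285890 = (10 + 12100 + 990) + 285890 = 13100 + 285890 = 298990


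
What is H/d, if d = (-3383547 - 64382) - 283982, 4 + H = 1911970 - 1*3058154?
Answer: 1146188/3731911 ≈ 0.30713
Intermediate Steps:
H = -1146188 (H = -4 + (1911970 - 1*3058154) = -4 + (1911970 - 3058154) = -4 - 1146184 = -1146188)
d = -3731911 (d = -3447929 - 283982 = -3731911)
H/d = -1146188/(-3731911) = -1146188*(-1/3731911) = 1146188/3731911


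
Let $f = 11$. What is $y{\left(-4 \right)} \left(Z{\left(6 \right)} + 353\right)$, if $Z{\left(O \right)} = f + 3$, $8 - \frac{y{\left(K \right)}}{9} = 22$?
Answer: $-46242$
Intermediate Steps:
$y{\left(K \right)} = -126$ ($y{\left(K \right)} = 72 - 198 = -126$)
$Z{\left(O \right)} = 14$ ($Z{\left(O \right)} = 11 + 3 = 14$)
$y{\left(-4 \right)} \left(Z{\left(6 \right)} + 353\right) = - 126 \left(14 + 353\right) = \left(-126\right) 367 = -46242$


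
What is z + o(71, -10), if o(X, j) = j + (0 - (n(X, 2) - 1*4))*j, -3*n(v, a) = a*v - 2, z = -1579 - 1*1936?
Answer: -12095/3 ≈ -4031.7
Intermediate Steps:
z = -3515 (z = -1579 - 1936 = -3515)
n(v, a) = ⅔ - a*v/3 (n(v, a) = -(a*v - 2)/3 = -(-2 + a*v)/3 = ⅔ - a*v/3)
o(X, j) = j + j*(10/3 + 2*X/3) (o(X, j) = j + (0 - ((⅔ - ⅓*2*X) - 1*4))*j = j + (0 - ((⅔ - 2*X/3) - 4))*j = j + (0 - (-10/3 - 2*X/3))*j = j + (0 + (10/3 + 2*X/3))*j = j + (10/3 + 2*X/3)*j = j + j*(10/3 + 2*X/3))
z + o(71, -10) = -3515 + (⅓)*(-10)*(13 + 2*71) = -3515 + (⅓)*(-10)*(13 + 142) = -3515 + (⅓)*(-10)*155 = -3515 - 1550/3 = -12095/3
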